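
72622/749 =96 +718/749=   96.96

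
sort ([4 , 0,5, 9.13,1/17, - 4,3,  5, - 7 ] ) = [- 7, - 4, 0,1/17,3,4,5,  5 , 9.13 ]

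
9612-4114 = 5498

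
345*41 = 14145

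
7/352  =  7/352 = 0.02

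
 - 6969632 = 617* ( - 11296)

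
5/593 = 5/593 = 0.01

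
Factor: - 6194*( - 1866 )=11558004 = 2^2  *3^1*19^1*163^1 * 311^1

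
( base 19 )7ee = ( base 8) 5367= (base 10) 2807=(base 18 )8bh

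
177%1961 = 177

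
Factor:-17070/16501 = -2^1*3^1*5^1*29^(-1) = - 30/29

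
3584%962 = 698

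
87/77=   87/77 = 1.13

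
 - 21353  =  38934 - 60287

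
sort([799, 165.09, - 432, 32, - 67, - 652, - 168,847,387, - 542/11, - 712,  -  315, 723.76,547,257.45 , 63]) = [ - 712, - 652,- 432, - 315, - 168, - 67,- 542/11,32 , 63,165.09,257.45,  387,  547, 723.76,799,847 ] 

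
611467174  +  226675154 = 838142328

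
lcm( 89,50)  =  4450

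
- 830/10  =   - 83= - 83.00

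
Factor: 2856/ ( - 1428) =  - 2^1  =  - 2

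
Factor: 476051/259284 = 683/372 = 2^(- 2) * 3^ (-1)*31^( - 1 )*683^1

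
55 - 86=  - 31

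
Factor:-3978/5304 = -2^(-2 )*3^1= -3/4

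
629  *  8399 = 5282971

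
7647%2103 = 1338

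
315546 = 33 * 9562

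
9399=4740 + 4659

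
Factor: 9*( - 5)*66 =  - 2970 = - 2^1*3^3*5^1 *11^1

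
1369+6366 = 7735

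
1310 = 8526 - 7216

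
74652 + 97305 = 171957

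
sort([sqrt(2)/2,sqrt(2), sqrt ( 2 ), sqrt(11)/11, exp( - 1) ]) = [ sqrt( 11 )/11,exp( - 1), sqrt(2)/2, sqrt (2),sqrt(2)]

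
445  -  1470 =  - 1025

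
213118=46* 4633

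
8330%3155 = 2020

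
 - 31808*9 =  - 286272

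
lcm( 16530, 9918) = 49590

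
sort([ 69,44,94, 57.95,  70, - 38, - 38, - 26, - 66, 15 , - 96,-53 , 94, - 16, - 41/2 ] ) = [- 96,-66,-53, - 38 , - 38,-26 , - 41/2, - 16, 15, 44, 57.95, 69, 70,94, 94] 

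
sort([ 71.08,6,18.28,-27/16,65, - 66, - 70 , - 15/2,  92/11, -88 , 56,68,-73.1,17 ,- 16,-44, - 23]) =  [ - 88, - 73.1,-70 ,-66,-44 , - 23, -16, - 15/2,-27/16, 6,92/11, 17,18.28, 56, 65, 68,71.08]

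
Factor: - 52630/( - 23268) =2^( - 1)*3^(- 1 )*5^1*7^(  -  1)*19^1= 95/42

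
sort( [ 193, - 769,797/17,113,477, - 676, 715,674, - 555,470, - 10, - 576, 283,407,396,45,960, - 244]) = [-769, - 676, - 576, - 555, - 244, - 10,45,797/17,113,193, 283, 396, 407,470, 477,674,715,  960 ] 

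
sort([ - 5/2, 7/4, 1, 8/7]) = [-5/2, 1, 8/7, 7/4 ]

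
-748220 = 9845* ( - 76)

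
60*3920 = 235200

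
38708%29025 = 9683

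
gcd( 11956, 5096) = 196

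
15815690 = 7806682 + 8009008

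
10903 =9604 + 1299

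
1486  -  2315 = - 829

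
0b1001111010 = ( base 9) 774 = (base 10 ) 634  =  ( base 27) ND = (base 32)JQ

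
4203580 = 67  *62740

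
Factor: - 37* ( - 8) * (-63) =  - 18648 = -2^3*3^2*7^1*37^1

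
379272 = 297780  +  81492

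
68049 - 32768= 35281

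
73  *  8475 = 618675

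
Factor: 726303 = 3^1*242101^1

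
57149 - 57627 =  -478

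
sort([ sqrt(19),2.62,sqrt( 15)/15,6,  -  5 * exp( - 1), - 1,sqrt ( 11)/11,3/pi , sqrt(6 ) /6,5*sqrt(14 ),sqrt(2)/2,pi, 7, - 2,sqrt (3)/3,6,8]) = [ - 2, - 5*exp(-1) , - 1, sqrt( 15)/15, sqrt( 11)/11,sqrt(6)/6,sqrt(3)/3,sqrt(2 )/2,3/pi, 2.62,pi,  sqrt( 19),6  ,  6,7, 8,5*sqrt(14 ) ] 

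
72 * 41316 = 2974752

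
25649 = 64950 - 39301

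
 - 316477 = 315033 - 631510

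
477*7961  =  3797397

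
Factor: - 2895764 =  - 2^2 * 47^1*73^1*211^1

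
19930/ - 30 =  - 1993/3 = -664.33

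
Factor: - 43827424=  - 2^5*1369607^1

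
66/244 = 33/122 =0.27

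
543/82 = 6 + 51/82  =  6.62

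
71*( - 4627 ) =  - 328517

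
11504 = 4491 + 7013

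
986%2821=986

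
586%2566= 586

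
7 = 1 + 6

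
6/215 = 6/215= 0.03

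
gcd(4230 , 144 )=18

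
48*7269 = 348912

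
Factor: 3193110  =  2^1*3^2*5^1 * 17^1 *2087^1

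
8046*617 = 4964382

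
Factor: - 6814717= - 7^1*13^1 * 74887^1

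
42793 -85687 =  - 42894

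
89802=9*9978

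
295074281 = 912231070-617156789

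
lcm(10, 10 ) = 10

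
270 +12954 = 13224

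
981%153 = 63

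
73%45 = 28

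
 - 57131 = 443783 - 500914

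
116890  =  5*23378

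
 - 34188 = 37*( - 924)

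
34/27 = 34/27 = 1.26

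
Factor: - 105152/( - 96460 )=2^4 * 5^( - 1 )*7^( - 1 ) * 13^( - 1)*31^1=496/455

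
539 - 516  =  23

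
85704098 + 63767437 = 149471535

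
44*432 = 19008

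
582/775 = 582/775 = 0.75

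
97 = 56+41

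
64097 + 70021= 134118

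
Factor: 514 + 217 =17^1*43^1  =  731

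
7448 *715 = 5325320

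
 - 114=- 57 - 57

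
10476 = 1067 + 9409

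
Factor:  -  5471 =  - 5471^1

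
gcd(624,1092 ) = 156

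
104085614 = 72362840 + 31722774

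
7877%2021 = 1814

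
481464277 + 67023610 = 548487887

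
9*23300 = 209700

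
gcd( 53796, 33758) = 2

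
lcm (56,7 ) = 56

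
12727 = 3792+8935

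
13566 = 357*38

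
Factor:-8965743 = - 3^1*83^1*36007^1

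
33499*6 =200994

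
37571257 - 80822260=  - 43251003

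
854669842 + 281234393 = 1135904235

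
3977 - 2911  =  1066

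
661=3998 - 3337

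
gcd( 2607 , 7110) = 237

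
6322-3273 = 3049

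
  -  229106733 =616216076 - 845322809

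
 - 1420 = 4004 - 5424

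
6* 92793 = 556758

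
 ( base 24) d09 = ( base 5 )214442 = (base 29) 8QF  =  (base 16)1d49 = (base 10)7497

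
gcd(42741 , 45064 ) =1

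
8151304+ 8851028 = 17002332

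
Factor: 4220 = 2^2* 5^1 *211^1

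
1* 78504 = 78504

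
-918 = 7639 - 8557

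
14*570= 7980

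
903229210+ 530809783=1434038993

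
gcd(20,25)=5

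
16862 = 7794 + 9068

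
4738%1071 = 454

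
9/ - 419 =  - 9/419 = -0.02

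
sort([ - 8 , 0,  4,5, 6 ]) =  [  -  8,  0,4,5,6] 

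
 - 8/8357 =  - 8/8357 = - 0.00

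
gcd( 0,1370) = 1370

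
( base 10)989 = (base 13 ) 5b1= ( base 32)UT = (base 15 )45e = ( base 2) 1111011101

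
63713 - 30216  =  33497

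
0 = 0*3238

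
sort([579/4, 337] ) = [ 579/4,  337]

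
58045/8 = 7255 + 5/8 = 7255.62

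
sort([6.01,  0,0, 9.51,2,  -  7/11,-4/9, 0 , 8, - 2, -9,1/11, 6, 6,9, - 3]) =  [ - 9, - 3, - 2, - 7/11, - 4/9, 0,0, 0, 1/11, 2 , 6,6, 6.01,8, 9, 9.51] 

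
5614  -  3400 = 2214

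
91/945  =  13/135= 0.10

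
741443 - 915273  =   - 173830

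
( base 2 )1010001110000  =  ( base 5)131412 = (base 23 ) 9kb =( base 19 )e97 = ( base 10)5232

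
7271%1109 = 617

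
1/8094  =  1/8094 = 0.00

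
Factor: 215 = 5^1 * 43^1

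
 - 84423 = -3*28141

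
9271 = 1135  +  8136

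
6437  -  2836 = 3601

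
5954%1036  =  774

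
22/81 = 22/81 = 0.27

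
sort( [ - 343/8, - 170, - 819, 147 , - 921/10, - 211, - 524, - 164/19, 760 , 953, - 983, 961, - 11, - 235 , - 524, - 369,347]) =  [ - 983, - 819,  -  524, - 524, - 369, - 235, -211, - 170, - 921/10, - 343/8,  -  11, - 164/19,147,347, 760, 953,  961]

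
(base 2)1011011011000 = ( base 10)5848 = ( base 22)c1i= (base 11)4437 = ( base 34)520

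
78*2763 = 215514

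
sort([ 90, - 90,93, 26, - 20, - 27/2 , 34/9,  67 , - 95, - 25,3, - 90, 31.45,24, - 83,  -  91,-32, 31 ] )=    [ - 95,  -  91, -90,  -  90, - 83, - 32, - 25, - 20,-27/2,3,34/9 , 24,26, 31 , 31.45,67, 90,  93 ]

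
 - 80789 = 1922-82711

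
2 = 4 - 2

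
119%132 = 119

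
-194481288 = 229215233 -423696521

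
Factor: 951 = 3^1*317^1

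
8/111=8/111= 0.07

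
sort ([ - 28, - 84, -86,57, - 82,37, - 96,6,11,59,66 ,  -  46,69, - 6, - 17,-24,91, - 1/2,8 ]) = [ - 96, - 86, - 84, - 82, - 46, - 28, - 24, - 17, - 6, - 1/2, 6, 8,11,37,  57 , 59,66, 69, 91 ]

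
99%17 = 14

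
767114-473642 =293472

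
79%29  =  21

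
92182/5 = 92182/5 = 18436.40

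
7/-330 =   -  1 + 323/330 = - 0.02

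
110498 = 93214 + 17284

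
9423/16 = 588 + 15/16 = 588.94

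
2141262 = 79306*27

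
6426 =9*714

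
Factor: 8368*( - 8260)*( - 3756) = 2^8*3^1*5^1*7^1*59^1 *313^1*523^1  =  259613518080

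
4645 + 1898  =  6543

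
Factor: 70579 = 163^1*433^1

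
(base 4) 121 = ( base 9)27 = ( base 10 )25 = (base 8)31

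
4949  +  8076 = 13025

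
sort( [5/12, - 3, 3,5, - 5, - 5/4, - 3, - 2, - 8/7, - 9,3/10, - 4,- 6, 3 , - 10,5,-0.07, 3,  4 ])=[ - 10, - 9, - 6, - 5, - 4, - 3, - 3 ,  -  2, - 5/4, -8/7, - 0.07,3/10,5/12,  3,3,  3, 4 , 5,5]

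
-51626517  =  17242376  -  68868893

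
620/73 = 8 + 36/73 = 8.49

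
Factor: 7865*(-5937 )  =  -46694505 = -  3^1 *5^1 * 11^2*13^1 *1979^1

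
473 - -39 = 512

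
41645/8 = 5205 + 5/8 = 5205.62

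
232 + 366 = 598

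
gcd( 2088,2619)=9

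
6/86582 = 3/43291 = 0.00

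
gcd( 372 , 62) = 62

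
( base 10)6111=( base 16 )17df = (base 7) 23550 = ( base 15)1C26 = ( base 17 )1428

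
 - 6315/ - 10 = 1263/2 = 631.50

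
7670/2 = 3835 = 3835.00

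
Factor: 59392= 2^11*29^1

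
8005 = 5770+2235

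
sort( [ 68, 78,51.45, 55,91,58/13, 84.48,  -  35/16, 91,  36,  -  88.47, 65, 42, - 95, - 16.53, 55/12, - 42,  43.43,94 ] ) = [-95, - 88.47, - 42,-16.53, - 35/16,58/13,55/12, 36,42 , 43.43,  51.45, 55 , 65 , 68, 78 , 84.48,91, 91,  94 ]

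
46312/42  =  3308/3= 1102.67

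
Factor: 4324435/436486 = 2^(-1 ) * 5^1 *41^(- 1)*5323^( - 1)*864887^1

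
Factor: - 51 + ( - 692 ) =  - 743 = - 743^1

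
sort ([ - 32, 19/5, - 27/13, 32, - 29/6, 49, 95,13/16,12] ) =[  -  32, - 29/6, - 27/13, 13/16,  19/5,12, 32, 49,95 ]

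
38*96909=3682542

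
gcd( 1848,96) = 24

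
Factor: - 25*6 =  - 2^1 * 3^1*5^2  =  -150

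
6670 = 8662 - 1992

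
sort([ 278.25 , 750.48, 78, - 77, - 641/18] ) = [-77,-641/18, 78,278.25,750.48] 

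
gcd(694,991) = 1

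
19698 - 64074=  - 44376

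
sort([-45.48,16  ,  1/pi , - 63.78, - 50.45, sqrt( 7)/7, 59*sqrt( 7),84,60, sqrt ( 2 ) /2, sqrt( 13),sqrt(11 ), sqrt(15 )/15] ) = [ - 63.78, - 50.45 ,-45.48, sqrt(15) /15, 1/pi,sqrt(7 ) /7, sqrt( 2) /2,  sqrt( 11), sqrt(13), 16,60, 84,59  *sqrt(7 )]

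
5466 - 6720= - 1254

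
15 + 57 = 72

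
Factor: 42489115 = 5^1*8497823^1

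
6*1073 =6438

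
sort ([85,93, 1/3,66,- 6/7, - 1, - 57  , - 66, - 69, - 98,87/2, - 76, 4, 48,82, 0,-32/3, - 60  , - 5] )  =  [ - 98,-76,  -  69, - 66, - 60,-57, - 32/3, - 5, - 1,  -  6/7, 0,1/3, 4,87/2,48 , 66, 82,85, 93]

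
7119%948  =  483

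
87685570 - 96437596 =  - 8752026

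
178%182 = 178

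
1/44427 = 1/44427 = 0.00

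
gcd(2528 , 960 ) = 32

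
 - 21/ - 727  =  21/727 = 0.03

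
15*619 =9285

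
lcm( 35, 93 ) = 3255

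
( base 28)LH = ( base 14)313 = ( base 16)25d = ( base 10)605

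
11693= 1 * 11693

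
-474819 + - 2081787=-2556606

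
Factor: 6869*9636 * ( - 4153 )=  - 2^2*3^1*11^1 *73^1*4153^1*6869^1 =- 274885757652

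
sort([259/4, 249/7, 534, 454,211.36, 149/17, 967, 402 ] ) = [ 149/17, 249/7,259/4, 211.36, 402,454, 534, 967] 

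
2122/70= 30 + 11/35 = 30.31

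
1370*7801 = 10687370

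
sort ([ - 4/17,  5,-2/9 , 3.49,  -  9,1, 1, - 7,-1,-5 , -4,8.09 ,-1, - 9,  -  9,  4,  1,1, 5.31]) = [ - 9,-9, - 9, - 7 , - 5,-4 ,  -  1,-1 , - 4/17, - 2/9, 1, 1,  1  ,  1, 3.49,4, 5, 5.31 , 8.09]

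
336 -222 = 114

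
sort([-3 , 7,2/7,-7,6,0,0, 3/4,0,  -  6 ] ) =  [-7, - 6,  -  3, 0,0,0,2/7, 3/4,6,7 ] 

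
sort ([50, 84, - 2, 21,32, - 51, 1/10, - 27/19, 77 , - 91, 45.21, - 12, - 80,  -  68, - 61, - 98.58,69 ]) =[- 98.58 ,  -  91 , - 80, - 68, - 61, - 51, - 12 , - 2,  -  27/19, 1/10,21,32, 45.21, 50, 69,77,84] 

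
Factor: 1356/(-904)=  - 2^( - 1 ) * 3^1=- 3/2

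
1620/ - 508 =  - 4+103/127 = -3.19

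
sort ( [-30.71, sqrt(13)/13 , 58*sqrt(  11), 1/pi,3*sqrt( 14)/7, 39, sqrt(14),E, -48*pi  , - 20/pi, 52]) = [-48 * pi, -30.71, - 20/pi,  sqrt(13) /13,1/pi,3*sqrt(14 ) /7,E,sqrt(14) , 39,52, 58 *sqrt(11)]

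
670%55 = 10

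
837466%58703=15624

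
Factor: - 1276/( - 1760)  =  29/40  =  2^( - 3 )*5^ ( - 1)*29^1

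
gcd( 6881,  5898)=983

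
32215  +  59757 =91972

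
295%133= 29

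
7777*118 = 917686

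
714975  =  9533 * 75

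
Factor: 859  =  859^1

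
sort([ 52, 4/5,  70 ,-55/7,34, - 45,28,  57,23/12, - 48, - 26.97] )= [ - 48, - 45, - 26.97,- 55/7, 4/5, 23/12,28, 34,52, 57,70]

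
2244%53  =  18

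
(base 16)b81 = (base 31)320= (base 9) 4032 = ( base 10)2945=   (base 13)1457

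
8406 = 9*934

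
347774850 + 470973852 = 818748702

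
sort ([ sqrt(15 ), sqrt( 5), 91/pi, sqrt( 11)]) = [ sqrt(5), sqrt( 11), sqrt(15 ),  91/pi]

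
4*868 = 3472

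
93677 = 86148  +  7529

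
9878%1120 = 918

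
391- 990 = - 599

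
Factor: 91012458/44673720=15168743/7445620 = 2^( - 2 )*5^(-1 )*7^( - 1 )*13^( - 1)*17^2 * 73^1*719^1*4091^( - 1 ) 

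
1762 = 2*881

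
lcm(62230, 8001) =560070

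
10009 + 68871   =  78880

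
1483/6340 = 1483/6340 = 0.23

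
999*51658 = 51606342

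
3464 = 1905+1559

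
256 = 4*64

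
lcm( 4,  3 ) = 12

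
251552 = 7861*32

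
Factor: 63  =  3^2*7^1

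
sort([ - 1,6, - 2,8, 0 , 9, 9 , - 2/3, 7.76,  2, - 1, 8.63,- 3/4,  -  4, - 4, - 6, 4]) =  [-6, - 4, - 4, - 2 ,- 1 , -1, - 3/4, - 2/3,0,  2,4, 6,7.76, 8, 8.63,9,9]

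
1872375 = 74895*25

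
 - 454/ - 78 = 227/39= 5.82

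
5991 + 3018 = 9009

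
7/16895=7/16895 = 0.00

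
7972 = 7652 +320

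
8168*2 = 16336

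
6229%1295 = 1049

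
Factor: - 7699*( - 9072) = 69845328 = 2^4*3^4*7^1*7699^1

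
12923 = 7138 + 5785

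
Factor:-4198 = -2^1*2099^1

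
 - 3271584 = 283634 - 3555218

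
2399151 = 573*4187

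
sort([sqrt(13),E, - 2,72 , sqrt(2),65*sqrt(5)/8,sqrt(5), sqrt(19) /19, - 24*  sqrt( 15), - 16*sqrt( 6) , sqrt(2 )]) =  [ - 24* sqrt( 15), - 16 * sqrt( 6 ), - 2,sqrt(19)/19, sqrt(2 ), sqrt( 2 ), sqrt( 5 ), E,sqrt (13 ),65*sqrt(5)/8, 72] 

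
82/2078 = 41/1039 = 0.04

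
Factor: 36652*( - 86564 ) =-3172743728 = - 2^4*7^2*11^1 * 17^2*19^1*67^1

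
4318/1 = 4318 = 4318.00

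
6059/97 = 62+45/97  =  62.46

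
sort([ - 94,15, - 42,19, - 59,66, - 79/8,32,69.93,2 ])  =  [ - 94, - 59,- 42, - 79/8,2, 15,  19,32,66,69.93 ]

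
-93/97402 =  - 1 + 3139/3142 = -0.00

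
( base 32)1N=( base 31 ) 1O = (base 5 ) 210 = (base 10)55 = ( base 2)110111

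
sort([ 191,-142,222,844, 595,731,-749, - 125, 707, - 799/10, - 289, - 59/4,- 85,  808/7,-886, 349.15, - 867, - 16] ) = [-886, - 867,-749, - 289,  -  142, - 125, - 85, - 799/10, - 16, - 59/4,  808/7,191,222, 349.15, 595,  707,731,844 ] 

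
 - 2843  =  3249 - 6092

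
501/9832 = 501/9832 = 0.05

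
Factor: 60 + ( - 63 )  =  -3^1=- 3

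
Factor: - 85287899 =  - 89^1*317^1*3023^1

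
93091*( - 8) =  - 744728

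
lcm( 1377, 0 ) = 0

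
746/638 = 373/319 = 1.17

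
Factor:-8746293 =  - 3^1*2915431^1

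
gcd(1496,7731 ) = 1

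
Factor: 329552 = 2^4*43^1*479^1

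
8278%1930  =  558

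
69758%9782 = 1284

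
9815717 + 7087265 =16902982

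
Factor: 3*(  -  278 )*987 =-823158 = -  2^1*3^2 * 7^1*47^1*139^1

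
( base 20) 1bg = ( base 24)12c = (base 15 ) 2c6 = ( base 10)636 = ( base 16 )27C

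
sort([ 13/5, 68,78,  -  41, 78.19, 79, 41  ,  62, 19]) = [-41, 13/5, 19, 41, 62, 68, 78, 78.19, 79] 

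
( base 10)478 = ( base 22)LG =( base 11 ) 3a5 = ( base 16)1DE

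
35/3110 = 7/622 = 0.01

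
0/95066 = 0 = 0.00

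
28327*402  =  11387454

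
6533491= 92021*71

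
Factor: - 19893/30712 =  - 57/88 = - 2^( - 3 ) *3^1 * 11^( - 1 ) * 19^1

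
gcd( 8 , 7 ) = 1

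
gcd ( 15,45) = 15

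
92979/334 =278+127/334 = 278.38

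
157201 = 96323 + 60878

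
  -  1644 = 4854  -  6498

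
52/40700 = 13/10175 = 0.00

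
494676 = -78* ( - 6342)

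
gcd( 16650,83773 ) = 1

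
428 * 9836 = 4209808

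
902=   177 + 725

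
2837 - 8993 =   -  6156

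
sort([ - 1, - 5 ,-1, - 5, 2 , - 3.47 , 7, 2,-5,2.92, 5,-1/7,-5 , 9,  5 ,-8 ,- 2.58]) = [ - 8, - 5,- 5, - 5, - 5,-3.47 , -2.58,-1,-1,-1/7, 2, 2,2.92, 5,5, 7, 9]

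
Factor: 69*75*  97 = 501975= 3^2*5^2*23^1*97^1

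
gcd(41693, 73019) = 1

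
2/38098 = 1/19049 = 0.00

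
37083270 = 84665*438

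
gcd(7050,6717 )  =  3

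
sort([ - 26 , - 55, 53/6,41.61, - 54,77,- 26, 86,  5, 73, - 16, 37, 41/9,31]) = [-55 ,  -  54, - 26, - 26,-16, 41/9, 5, 53/6,  31,37,  41.61, 73, 77, 86]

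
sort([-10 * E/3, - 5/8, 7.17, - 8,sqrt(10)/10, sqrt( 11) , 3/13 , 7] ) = [ - 10*E/3, - 8, - 5/8,3/13, sqrt(10)/10,sqrt( 11 ),7,7.17 ] 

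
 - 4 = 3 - 7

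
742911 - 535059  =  207852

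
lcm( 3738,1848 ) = 164472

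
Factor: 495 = 3^2 * 5^1*11^1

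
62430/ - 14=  - 4460 + 5/7 = - 4459.29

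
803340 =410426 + 392914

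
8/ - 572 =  - 1 + 141/143 = - 0.01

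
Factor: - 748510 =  - 2^1 * 5^1  *  7^1 *17^2 * 37^1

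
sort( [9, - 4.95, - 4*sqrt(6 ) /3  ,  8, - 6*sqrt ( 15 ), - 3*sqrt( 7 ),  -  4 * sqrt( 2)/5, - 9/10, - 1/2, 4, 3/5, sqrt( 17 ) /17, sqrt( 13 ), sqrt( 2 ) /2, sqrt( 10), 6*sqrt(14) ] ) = [  -  6 *sqrt( 15 ) ,-3*sqrt( 7), - 4.95, -4*sqrt( 6) /3, - 4*sqrt(2 ) /5, - 9/10, - 1/2, sqrt( 17)/17, 3/5, sqrt(  2)/2 , sqrt( 10), sqrt( 13),4,8, 9, 6*sqrt ( 14) ]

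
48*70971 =3406608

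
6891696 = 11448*602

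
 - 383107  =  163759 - 546866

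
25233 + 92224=117457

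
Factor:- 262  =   - 2^1 * 131^1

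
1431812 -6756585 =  - 5324773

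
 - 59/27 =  - 3 + 22/27 = - 2.19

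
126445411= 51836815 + 74608596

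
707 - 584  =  123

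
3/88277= 3/88277 = 0.00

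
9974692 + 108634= 10083326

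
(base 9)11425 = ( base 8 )16725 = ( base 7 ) 31160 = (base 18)15a5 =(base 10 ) 7637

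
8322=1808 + 6514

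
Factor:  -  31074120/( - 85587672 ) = 3^1*5^1 * 7^1*11^1*19^1* 59^1*109^( - 1)*32717^( - 1 ) = 1294755/3566153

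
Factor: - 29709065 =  - 5^1*19^1*312727^1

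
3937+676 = 4613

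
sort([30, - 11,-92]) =[ - 92,-11,30]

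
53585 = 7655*7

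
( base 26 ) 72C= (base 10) 4796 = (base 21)ai8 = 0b1001010111100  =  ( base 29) 5KB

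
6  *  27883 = 167298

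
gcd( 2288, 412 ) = 4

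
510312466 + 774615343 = 1284927809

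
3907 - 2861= 1046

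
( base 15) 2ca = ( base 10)640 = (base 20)1C0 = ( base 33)jd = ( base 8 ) 1200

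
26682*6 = 160092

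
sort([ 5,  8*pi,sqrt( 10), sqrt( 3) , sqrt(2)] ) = [ sqrt(2), sqrt(3), sqrt ( 10), 5,  8*pi ] 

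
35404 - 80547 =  -45143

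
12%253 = 12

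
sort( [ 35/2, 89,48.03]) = [ 35/2, 48.03, 89]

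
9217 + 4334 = 13551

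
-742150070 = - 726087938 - 16062132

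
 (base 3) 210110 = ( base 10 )579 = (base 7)1455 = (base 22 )147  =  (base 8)1103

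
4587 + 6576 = 11163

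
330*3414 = 1126620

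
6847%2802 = 1243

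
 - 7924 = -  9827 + 1903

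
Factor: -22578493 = - 7^1*3225499^1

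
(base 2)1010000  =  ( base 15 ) 55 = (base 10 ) 80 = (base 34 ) 2C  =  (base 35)2a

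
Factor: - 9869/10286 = -2^ ( -1)*37^( - 1 ) * 71^1 = - 71/74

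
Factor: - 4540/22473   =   - 20/99 = -  2^2*3^ ( - 2)*5^1*11^( - 1) 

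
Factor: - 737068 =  - 2^2 * 103^1 * 1789^1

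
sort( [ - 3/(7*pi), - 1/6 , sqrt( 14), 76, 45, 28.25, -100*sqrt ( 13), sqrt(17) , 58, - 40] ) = [  -  100*sqrt ( 13), - 40, - 1/6, - 3/( 7*pi), sqrt( 14), sqrt( 17 ), 28.25, 45, 58 , 76 ] 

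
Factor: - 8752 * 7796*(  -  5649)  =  2^6*3^1*7^1*269^1*547^1*1949^1 = 385434614208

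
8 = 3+5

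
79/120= 79/120 = 0.66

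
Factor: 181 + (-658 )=  -  477 = - 3^2*53^1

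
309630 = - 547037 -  - 856667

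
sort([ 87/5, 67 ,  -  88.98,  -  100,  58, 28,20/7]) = [  -  100 , - 88.98, 20/7,87/5, 28, 58, 67]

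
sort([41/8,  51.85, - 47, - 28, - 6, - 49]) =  [ - 49 , - 47, - 28,  -  6,41/8,51.85 ]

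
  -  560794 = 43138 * (  -  13 ) 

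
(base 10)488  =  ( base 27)I2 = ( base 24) k8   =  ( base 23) L5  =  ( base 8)750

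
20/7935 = 4/1587 = 0.00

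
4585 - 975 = 3610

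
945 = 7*135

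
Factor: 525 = 3^1*5^2*7^1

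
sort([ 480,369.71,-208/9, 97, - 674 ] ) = [ - 674, - 208/9, 97,  369.71,480]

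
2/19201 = 2/19201=0.00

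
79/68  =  79/68  =  1.16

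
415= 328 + 87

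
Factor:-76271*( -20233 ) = 1543191143= 13^1*5867^1*20233^1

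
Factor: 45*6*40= 2^4*3^3*5^2 = 10800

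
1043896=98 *10652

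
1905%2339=1905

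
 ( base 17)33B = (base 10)929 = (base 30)10t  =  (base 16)3A1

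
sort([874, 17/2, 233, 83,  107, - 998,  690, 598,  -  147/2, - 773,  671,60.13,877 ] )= [  -  998, - 773  , - 147/2 , 17/2, 60.13, 83,107,233,598, 671, 690, 874, 877 ] 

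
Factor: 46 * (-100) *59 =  - 271400 = - 2^3*5^2 *23^1*59^1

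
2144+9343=11487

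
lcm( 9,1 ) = 9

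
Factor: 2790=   2^1*3^2 * 5^1*31^1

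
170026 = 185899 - 15873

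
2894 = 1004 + 1890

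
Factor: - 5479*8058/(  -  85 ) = 2^1*3^1*5^(  -  1)*79^1 * 5479^1 = 2597046/5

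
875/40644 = 875/40644  =  0.02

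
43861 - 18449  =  25412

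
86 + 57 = 143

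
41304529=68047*607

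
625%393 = 232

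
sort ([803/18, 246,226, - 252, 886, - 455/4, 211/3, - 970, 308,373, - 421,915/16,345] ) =[-970,-421, - 252,- 455/4, 803/18,915/16,211/3, 226, 246, 308, 345 , 373, 886 ] 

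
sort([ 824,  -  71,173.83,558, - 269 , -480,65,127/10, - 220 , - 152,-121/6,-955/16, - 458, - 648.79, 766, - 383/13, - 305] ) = [ - 648.79, - 480, - 458, - 305, -269,-220, - 152, - 71, - 955/16, - 383/13, - 121/6,127/10,65,173.83, 558, 766, 824 ]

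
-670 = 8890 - 9560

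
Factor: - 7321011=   -  3^1* 199^1*12263^1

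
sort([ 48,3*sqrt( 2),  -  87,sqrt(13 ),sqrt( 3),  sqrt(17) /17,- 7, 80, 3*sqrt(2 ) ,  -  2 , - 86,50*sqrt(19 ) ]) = [  -  87, - 86, -7, - 2,sqrt(17)/17, sqrt( 3),sqrt(13 ), 3*sqrt(2),3*sqrt( 2),48, 80,50 * sqrt(19)]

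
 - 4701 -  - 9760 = 5059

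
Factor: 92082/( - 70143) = -2^1*149^1*227^( - 1) = - 298/227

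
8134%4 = 2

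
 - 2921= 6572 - 9493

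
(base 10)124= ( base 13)97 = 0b1111100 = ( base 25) 4o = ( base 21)5j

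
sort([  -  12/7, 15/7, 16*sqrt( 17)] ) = [- 12/7,15/7, 16*  sqrt(17)] 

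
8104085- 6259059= 1845026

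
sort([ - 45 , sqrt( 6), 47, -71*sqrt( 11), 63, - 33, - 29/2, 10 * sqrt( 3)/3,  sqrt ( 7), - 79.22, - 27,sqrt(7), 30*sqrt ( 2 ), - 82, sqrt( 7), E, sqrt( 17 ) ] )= [ - 71 * sqrt( 11 ), - 82, - 79.22, - 45, - 33, - 27, - 29/2, sqrt(  6),sqrt( 7) , sqrt( 7),sqrt( 7),E, sqrt( 17), 10*sqrt( 3)/3, 30*sqrt( 2 ),  47, 63 ] 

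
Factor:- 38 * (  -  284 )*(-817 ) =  - 8817064= -2^3 *19^2*43^1*71^1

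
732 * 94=68808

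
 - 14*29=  - 406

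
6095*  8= 48760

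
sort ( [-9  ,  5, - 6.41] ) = [ - 9, -6.41, 5]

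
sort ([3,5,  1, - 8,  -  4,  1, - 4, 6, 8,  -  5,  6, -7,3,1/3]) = [ - 8, - 7 ,  -  5, - 4, - 4,1/3,1 , 1,3,  3, 5,  6,6, 8 ]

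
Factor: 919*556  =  2^2*139^1 * 919^1= 510964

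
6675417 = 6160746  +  514671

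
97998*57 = 5585886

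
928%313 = 302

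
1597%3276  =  1597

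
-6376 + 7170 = 794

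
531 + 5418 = 5949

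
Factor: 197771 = 7^1*19^1*1487^1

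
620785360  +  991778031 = 1612563391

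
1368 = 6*228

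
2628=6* 438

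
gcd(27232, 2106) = 2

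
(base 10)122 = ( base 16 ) 7a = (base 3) 11112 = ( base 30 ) 42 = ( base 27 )4e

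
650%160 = 10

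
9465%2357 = 37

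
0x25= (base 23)1E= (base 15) 27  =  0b100101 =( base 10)37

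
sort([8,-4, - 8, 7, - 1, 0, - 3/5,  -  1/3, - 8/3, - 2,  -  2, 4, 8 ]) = [-8,- 4,  -  8/3, - 2, - 2, - 1, - 3/5, - 1/3, 0  ,  4, 7, 8, 8 ] 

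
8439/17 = 8439/17= 496.41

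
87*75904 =6603648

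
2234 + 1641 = 3875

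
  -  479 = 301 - 780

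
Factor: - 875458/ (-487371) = 2^1*  3^( -1 )*162457^ ( - 1)*437729^1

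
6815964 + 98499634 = 105315598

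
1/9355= 1/9355 = 0.00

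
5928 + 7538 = 13466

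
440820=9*48980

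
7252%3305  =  642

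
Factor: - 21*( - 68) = 1428 = 2^2*3^1*7^1*17^1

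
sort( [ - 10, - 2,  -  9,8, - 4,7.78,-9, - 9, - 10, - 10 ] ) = [ - 10, - 10, - 10, - 9 , - 9,-9 , - 4, - 2,7.78, 8] 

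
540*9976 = 5387040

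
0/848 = 0 =0.00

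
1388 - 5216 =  - 3828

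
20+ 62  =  82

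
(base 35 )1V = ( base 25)2g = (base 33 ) 20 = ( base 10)66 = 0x42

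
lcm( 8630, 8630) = 8630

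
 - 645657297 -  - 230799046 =-414858251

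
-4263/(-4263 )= 1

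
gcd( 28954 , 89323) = 1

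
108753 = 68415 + 40338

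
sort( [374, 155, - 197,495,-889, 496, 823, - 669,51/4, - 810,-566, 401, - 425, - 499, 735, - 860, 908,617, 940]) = [ - 889, - 860, - 810, - 669, - 566, - 499, - 425, - 197, 51/4,155,374,  401,495, 496, 617, 735, 823, 908, 940]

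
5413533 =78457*69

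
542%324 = 218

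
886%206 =62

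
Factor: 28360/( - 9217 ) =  - 2^3 *5^1*13^( - 1 )=- 40/13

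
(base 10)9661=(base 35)7v1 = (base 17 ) 1g75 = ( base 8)22675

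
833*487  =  405671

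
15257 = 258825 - 243568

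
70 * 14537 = 1017590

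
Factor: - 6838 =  - 2^1*13^1*263^1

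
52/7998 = 26/3999=0.01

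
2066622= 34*60783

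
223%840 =223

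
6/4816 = 3/2408  =  0.00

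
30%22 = 8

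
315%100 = 15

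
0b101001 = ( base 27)1e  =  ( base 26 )1f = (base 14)2D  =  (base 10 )41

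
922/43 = 21 + 19/43=21.44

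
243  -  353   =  -110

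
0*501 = 0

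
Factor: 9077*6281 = 11^1*29^1*313^1*571^1 =57012637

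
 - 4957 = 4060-9017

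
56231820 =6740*8343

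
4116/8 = 514 + 1/2 = 514.50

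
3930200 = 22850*172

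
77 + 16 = 93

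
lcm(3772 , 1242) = 101844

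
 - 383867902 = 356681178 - 740549080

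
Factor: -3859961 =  - 7^1*551423^1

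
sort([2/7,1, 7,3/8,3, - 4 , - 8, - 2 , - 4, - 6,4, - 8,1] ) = [ - 8, - 8,  -  6,- 4, - 4, - 2 , 2/7,3/8,  1,1,3, 4, 7 ]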